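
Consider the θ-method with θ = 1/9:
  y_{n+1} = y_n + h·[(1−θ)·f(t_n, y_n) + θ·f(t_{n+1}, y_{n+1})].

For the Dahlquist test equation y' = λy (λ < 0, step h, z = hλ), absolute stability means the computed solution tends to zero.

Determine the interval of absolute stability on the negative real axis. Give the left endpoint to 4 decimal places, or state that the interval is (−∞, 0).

Set f=λy, z=hλ:
  y_{n+1} = y_n + z·[8/9·y_n + 1/9·y_{n+1}] ⇒ (1 − 1/9z)y_{n+1} = (1 + 8/9z)y_n
  R(z) = (1 + 8/9z)/(1 − 1/9z).

Boundary: |R(x)|=1, x<0.
x=-1.13: |R|=0.0039
R=−1: 1+8/9x = −1+1/9x ⇒ -7/9x=2 ⇒ x=2/(-7/9)=-2.5714
Confirm numerically:
  x=-1.948: |R|=0.60139 <1
  x=-1.864: |R|=0.54418 <1
  x=-1.061: |R|=0.05089 <1
  x=-2.787: |R|=1.12802 >1
  x=-2.756: |R|=1.10990 >1
  x=-2.629: |R|=1.03465 >1
Interval (-2.5714, 0).

(-2.5714, 0).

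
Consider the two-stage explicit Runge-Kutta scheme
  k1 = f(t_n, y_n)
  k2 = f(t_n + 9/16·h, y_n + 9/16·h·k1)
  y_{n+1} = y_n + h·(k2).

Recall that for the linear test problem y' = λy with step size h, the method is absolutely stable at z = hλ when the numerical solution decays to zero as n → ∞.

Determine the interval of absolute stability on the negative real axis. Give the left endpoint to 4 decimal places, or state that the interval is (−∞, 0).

Set f=λy, z=hλ:
  k1=λy_n ⇒ h·k1=z·y_n;  k2=λ(1+9/16z)y_n ⇒ h·k2=z(1+9/16z)y_n
  y_{n+1}/y_n = 1 + z(1+9/16z) = 1 + z + 9/16z²
  Hence R(z) = 1 + z + 9/16z².

Find x<0 with |R(x)|<1.
x=-1.49: |R|=0.7588
R=1: x+9/16x²=0 ⇒ x=−16/9=-1.7778; min R=1−1/(4·9/16)=0.5556>−1
Confirm numerically:
  x=-1.633: |R|=0.86701 <1
  x=-1.108: |R|=0.58256 <1
  x=-1.057: |R|=0.57145 <1
  x=-2.376: |R|=1.79952 >1
  x=-1.893: |R|=1.12269 >1
  x=-1.873: |R|=1.10032 >1
Interval (-1.7778, 0).

z∈(-1.7778,0).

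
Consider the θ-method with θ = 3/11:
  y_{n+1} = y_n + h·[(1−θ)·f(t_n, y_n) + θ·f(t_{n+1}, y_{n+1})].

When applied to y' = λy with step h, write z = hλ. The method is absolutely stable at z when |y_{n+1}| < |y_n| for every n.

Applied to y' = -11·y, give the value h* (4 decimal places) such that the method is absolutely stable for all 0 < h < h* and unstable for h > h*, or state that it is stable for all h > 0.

(-4.4000,0); λ=-11 ⇒ h* = (22/5)/11 = 0.4000.

On y'=λy, z=hλ:
  y_{n+1} = y_n + z·[8/11·y_n + 3/11·y_{n+1}] ⇒ (1 − 3/11z)y_{n+1} = (1 + 8/11z)y_n
  ⇒ R(z) = (1 + 8/11z)/(1 − 3/11z).

Need |R(x)|<1, x<0.
x=-0.8: |R|=0.3433
R=−1: 1+8/11x = −1+3/11x ⇒ -5/11x=2 ⇒ x=2/(-5/11)=-4.4000
Confirm numerically:
  x=-4.031: |R|=0.92011 <1
  x=-2.966: |R|=0.63966 <1
  x=-1.849: |R|=0.22917 <1
  x=-4.979: |R|=1.11162 >1
  x=-4.842: |R|=1.08658 >1
  x=-4.645: |R|=1.04913 >1
Stable set (-4.4000, 0).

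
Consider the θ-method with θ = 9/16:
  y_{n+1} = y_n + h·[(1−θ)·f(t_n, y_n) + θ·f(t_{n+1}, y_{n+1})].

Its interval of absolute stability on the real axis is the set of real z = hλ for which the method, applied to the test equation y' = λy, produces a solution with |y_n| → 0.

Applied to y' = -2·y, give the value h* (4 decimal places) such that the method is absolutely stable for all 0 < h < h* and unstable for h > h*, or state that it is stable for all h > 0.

(−∞, 0) — no finite endpoint. Any h>0 works for λ=-2.

On y'=λy, z=hλ:
  y_{n+1} = y_n + z·[7/16·y_n + 9/16·y_{n+1}] ⇒ (1 − 9/16z)y_{n+1} = (1 + 7/16z)y_n
  Hence R(z) = (1 + 7/16z)/(1 − 9/16z).

Find x<0 with |R(x)|<1.
x=-0.57: |R|=0.5684
x=-2: |R|=0.0588
x=-10: |R|=0.5094
x=-100: |R|=0.7467
θ=9/16≥1/2 ⇒ |1+7/16x|<|1−9/16x| ∀x<0 ⇒ stable on all of ℝ⁻.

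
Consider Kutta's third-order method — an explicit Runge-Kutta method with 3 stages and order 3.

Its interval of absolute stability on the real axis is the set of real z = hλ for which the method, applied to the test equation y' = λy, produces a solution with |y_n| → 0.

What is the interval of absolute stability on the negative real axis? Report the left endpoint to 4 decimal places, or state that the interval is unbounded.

Test eqn y'=λy, z=hλ:
  order 3, 3-stage ⇒ R(z)=1+z+z^2/2+z^3/6
  (e.g. R(-1.04)=0.31332, |R|=0.31332)

Find x<0 with |R(x)|<1.
x=-1.04: |R|=0.3133
|R(-2.49)|=0.9630 |R(-1.52)|=0.0499 |R(-0.77)|=0.4504
Bisect:
  x_lo=-3.2225 |R|=2.6076  x_hi=-0.2688 |R|=0.7641
  mid=-1.74564 |R|=0.10858 →hi
  mid=-2.48408 |R|=0.95348 →hi
  mid=-2.85330 |R|=1.65424 →lo
  mid=-2.66869 |R|=1.27543 →lo
  mid=-2.57638 |R|=1.10774 →lo
  mid=-2.53023 |R|=1.02898 →lo
  mid=-2.50715 |R|=0.99083 →hi
  ...
  [-2.51292,-2.51274] ⇒ x*=-2.5127
Interval (-2.5127, 0).

(-2.5127, 0).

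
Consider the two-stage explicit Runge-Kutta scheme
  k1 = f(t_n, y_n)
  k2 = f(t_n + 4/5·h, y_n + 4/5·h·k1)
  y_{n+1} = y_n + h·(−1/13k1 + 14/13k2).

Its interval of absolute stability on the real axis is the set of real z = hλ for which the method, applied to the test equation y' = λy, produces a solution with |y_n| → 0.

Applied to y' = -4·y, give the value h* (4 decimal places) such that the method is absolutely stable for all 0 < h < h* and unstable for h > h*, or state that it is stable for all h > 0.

With y'=λy (z=hλ):
  k1=λy_n ⇒ h·k1=z·y_n;  k2=λ(1+4/5z)y_n ⇒ h·k2=z(1+4/5z)y_n
  y_{n+1}/y_n = 1 − 1/13z + 14/13z(1+4/5z) = 1 + z + 56/65z²
  R(z) = 1 + z + 56/65z².

Need |R(x)|<1, x<0.
x=-1.75: |R|=1.8885
R=1: x+56/65x²=0 ⇒ x=−65/56=-1.1607; min R=1−1/(4·56/65)=0.7098>−1
Confirm numerically:
  x=-0.991: |R|=0.85510 <1
  x=-0.952: |R|=0.82882 <1
  x=-0.870: |R|=0.78210 <1
  x=-0.518: |R|=0.71317 <1
  x=-1.409: |R|=1.30140 >1
  x=-1.186: |R|=1.02584 >1
Stable set (-1.1607, 0).

(-1.1607,0); λ=-4 ⇒ h* = (65/56)/4 = 0.2902.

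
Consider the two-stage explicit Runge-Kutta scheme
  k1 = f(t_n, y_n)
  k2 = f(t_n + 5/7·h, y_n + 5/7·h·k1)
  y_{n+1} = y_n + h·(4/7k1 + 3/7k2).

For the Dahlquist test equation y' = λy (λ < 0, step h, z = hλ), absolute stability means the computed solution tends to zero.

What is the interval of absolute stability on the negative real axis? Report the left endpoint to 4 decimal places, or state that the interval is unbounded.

z∈(-3.2667,0).

On y'=λy, z=hλ:
  k1=λy_n ⇒ h·k1=z·y_n;  k2=λ(1+5/7z)y_n ⇒ h·k2=z(1+5/7z)y_n
  y_{n+1}/y_n = 1 + 4/7z + 3/7z(1+5/7z) = 1 + z + 15/49z²
  so R(z) = 1 + z + 15/49z².

Find x<0 with |R(x)|<1.
x=-0.46: |R|=0.6048
R=1: x+15/49x²=0 ⇒ x=−49/15=-3.2667; min R=1−1/(4·15/49)=0.1833>−1
Confirm numerically:
  x=-2.840: |R|=0.62906 <1
  x=-1.947: |R|=0.21345 <1
  x=-1.520: |R|=0.18727 <1
  x=-3.566: |R|=1.32676 >1
  x=-3.542: |R|=1.29854 >1
Stable set (-3.2667, 0).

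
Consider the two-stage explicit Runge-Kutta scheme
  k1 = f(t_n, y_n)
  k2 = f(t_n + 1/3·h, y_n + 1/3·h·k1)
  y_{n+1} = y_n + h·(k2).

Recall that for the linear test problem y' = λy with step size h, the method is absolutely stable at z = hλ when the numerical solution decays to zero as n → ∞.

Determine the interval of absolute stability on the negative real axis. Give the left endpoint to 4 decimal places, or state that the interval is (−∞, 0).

On y'=λy, z=hλ:
  k1=λy_n ⇒ h·k1=z·y_n;  k2=λ(1+1/3z)y_n ⇒ h·k2=z(1+1/3z)y_n
  y_{n+1}/y_n = 1 + z(1+1/3z) = 1 + z + 1/3z²
  R(z) = 1 + z + 1/3z².

Solve |R(x)|<1 on ℝ⁻.
x=-1.78: |R|=0.2761
R=1: x+1/3x²=0 ⇒ x=−3=-3.0000; min R=1−1/(4·1/3)=0.2500>−1
Confirm numerically:
  x=-2.014: |R|=0.33807 <1
  x=-1.864: |R|=0.29417 <1
  x=-3.503: |R|=1.58734 >1
  x=-3.295: |R|=1.32401 >1
Stable set (-3.0000, 0).

z∈(-3.0000,0).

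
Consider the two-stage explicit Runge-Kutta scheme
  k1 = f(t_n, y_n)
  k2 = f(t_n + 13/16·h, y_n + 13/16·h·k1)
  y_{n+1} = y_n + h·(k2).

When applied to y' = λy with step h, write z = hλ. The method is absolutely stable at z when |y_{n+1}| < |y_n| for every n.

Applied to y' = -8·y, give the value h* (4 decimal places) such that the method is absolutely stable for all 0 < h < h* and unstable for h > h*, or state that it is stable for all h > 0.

With y'=λy (z=hλ):
  k1=λy_n ⇒ h·k1=z·y_n;  k2=λ(1+13/16z)y_n ⇒ h·k2=z(1+13/16z)y_n
  y_{n+1}/y_n = 1 + z(1+13/16z) = 1 + z + 13/16z²
  ⇒ R(z) = 1 + z + 13/16z².

Need |R(x)|<1, x<0.
x=-0.88: |R|=0.7492
R=1: x+13/16x²=0 ⇒ x=−16/13=-1.2308; min R=1−1/(4·13/16)=0.6923>−1
Confirm numerically:
  x=-1.102: |R|=0.88470 <1
  x=-1.040: |R|=0.83880 <1
  x=-1.013: |R|=0.82076 <1
  x=-1.469: |R|=1.28434 >1
  x=-1.377: |R|=1.16360 >1
Stable set (-1.2308, 0).

(-1.2308,0); λ=-8 ⇒ h* = (16/13)/8 = 0.1538.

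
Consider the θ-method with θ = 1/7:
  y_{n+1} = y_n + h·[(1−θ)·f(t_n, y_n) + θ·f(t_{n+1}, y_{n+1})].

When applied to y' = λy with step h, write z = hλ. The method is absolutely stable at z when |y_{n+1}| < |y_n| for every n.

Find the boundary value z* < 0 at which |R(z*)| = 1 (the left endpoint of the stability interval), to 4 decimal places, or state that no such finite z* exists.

Test eqn y'=λy, z=hλ:
  y_{n+1} = y_n + z·[6/7·y_n + 1/7·y_{n+1}] ⇒ (1 − 1/7z)y_{n+1} = (1 + 6/7z)y_n
  ⇒ R(z) = (1 + 6/7z)/(1 − 1/7z).

Boundary: |R(x)|=1, x<0.
x=-1.36: |R|=0.1388
R=−1: 1+6/7x = −1+1/7x ⇒ -5/7x=2 ⇒ x=2/(-5/7)=-2.8000
Confirm numerically:
  x=-1.899: |R|=0.49376 <1
  x=-1.355: |R|=0.13525 <1
  x=-1.230: |R|=0.04617 <1
  x=-3.302: |R|=1.24364 >1
  x=-3.049: |R|=1.12389 >1
  x=-2.840: |R|=1.02033 >1
So |R|<1 on (-2.8000, 0).

left endpoint -2.8000.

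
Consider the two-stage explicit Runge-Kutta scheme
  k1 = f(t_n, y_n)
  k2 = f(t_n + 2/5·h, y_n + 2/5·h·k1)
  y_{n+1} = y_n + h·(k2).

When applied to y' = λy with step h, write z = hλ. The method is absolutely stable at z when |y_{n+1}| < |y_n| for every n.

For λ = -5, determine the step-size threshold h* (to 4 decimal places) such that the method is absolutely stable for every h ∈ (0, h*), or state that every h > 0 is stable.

(-2.5000,0); λ=-5 ⇒ h* = (5/2)/5 = 0.5000.

On y'=λy, z=hλ:
  k1=λy_n ⇒ h·k1=z·y_n;  k2=λ(1+2/5z)y_n ⇒ h·k2=z(1+2/5z)y_n
  y_{n+1}/y_n = 1 + z(1+2/5z) = 1 + z + 2/5z²
  so R(z) = 1 + z + 2/5z².

Need |R(x)|<1, x<0.
x=-0.4: |R|=0.6640
R=1: x+2/5x²=0 ⇒ x=−5/2=-2.5000; min R=1−1/(4·2/5)=0.3750>−1
Confirm numerically:
  x=-1.990: |R|=0.59404 <1
  x=-1.251: |R|=0.37500 <1
  x=-1.112: |R|=0.38262 <1
  x=-1.001: |R|=0.39980 <1
  x=-2.800: |R|=1.33600 >1
  x=-2.777: |R|=1.30769 >1
So |R|<1 on (-2.5000, 0).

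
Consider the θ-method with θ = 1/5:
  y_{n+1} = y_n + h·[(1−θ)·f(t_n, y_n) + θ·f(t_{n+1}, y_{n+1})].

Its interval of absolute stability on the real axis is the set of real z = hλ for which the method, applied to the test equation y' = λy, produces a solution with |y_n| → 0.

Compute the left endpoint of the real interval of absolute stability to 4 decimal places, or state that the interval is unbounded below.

z* = -3.3333.

Set f=λy, z=hλ:
  y_{n+1} = y_n + z·[4/5·y_n + 1/5·y_{n+1}] ⇒ (1 − 1/5z)y_{n+1} = (1 + 4/5z)y_n
  Hence R(z) = (1 + 4/5z)/(1 − 1/5z).

Find x<0 with |R(x)|<1.
x=-1.68: |R|=0.2575
R=−1: 1+4/5x = −1+1/5x ⇒ -3/5x=2 ⇒ x=2/(-3/5)=-3.3333
Confirm numerically:
  x=-3.165: |R|=0.93815 <1
  x=-3.112: |R|=0.91815 <1
  x=-1.746: |R|=0.29410 <1
  x=-3.746: |R|=1.14155 >1
  x=-3.721: |R|=1.13336 >1
  x=-3.547: |R|=1.07500 >1
Stable set (-3.3333, 0).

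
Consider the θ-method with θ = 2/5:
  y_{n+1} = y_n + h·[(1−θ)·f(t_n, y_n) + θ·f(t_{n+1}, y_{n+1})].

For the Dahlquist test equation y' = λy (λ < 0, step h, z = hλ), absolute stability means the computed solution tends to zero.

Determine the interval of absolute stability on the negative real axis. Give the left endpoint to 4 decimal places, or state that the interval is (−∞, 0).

z∈(-10.0000,0).

Set f=λy, z=hλ:
  y_{n+1} = y_n + z·[3/5·y_n + 2/5·y_{n+1}] ⇒ (1 − 2/5z)y_{n+1} = (1 + 3/5z)y_n
  Hence R(z) = (1 + 3/5z)/(1 − 2/5z).

Find x<0 with |R(x)|<1.
x=-0.8: |R|=0.3939
R=−1: 1+3/5x = −1+2/5x ⇒ -1/5x=2 ⇒ x=2/(-1/5)=-10.0000
Confirm numerically:
  x=-9.164: |R|=0.96416 <1
  x=-8.419: |R|=0.92760 <1
  x=-7.792: |R|=0.89273 <1
  x=-6.708: |R|=0.82124 <1
  x=-10.235: |R|=1.00923 >1
  x=-10.178: |R|=1.00702 >1
Stable set (-10.0000, 0).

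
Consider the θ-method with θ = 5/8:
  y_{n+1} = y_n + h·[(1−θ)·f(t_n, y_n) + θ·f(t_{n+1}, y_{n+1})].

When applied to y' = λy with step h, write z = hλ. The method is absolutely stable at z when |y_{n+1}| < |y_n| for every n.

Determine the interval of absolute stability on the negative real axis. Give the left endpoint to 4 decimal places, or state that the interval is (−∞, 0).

On y'=λy, z=hλ:
  y_{n+1} = y_n + z·[3/8·y_n + 5/8·y_{n+1}] ⇒ (1 − 5/8z)y_{n+1} = (1 + 3/8z)y_n
  ⇒ R(z) = (1 + 3/8z)/(1 − 5/8z).

Solve |R(x)|<1 on ℝ⁻.
x=-1.19: |R|=0.3176
x=-2: |R|=0.1111
x=-10: |R|=0.3793
x=-100: |R|=0.5748
θ=5/8≥1/2 ⇒ |1+3/8x|<|1−5/8x| ∀x<0 ⇒ stable on all of ℝ⁻.

(−∞, 0) — no finite endpoint.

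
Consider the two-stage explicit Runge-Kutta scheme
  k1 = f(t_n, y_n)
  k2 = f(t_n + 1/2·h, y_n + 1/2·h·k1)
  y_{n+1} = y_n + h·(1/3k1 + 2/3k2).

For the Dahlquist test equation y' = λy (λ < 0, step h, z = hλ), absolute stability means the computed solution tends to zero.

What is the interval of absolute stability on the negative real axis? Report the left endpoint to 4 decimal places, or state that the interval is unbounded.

(-3.0000, 0).

On y'=λy, z=hλ:
  k1=λy_n ⇒ h·k1=z·y_n;  k2=λ(1+1/2z)y_n ⇒ h·k2=z(1+1/2z)y_n
  y_{n+1}/y_n = 1 + 1/3z + 2/3z(1+1/2z) = 1 + z + 1/3z²
  R(z) = 1 + z + 1/3z².

Need |R(x)|<1, x<0.
x=-0.7: |R|=0.4633
R=1: x+1/3x²=0 ⇒ x=−3=-3.0000; min R=1−1/(4·1/3)=0.2500>−1
Confirm numerically:
  x=-2.782: |R|=0.79784 <1
  x=-1.997: |R|=0.33234 <1
  x=-1.881: |R|=0.29839 <1
  x=-1.858: |R|=0.29272 <1
  x=-3.483: |R|=1.56076 >1
  x=-3.404: |R|=1.45841 >1
  x=-3.317: |R|=1.35050 >1
Stable set (-3.0000, 0).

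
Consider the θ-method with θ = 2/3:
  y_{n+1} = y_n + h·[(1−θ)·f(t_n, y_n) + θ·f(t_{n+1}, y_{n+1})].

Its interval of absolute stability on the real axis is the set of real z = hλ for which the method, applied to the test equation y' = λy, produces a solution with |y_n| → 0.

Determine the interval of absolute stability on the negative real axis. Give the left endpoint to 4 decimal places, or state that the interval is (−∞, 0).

(−∞, 0) — no finite endpoint.

Set f=λy, z=hλ:
  y_{n+1} = y_n + z·[1/3·y_n + 2/3·y_{n+1}] ⇒ (1 − 2/3z)y_{n+1} = (1 + 1/3z)y_n
  Hence R(z) = (1 + 1/3z)/(1 − 2/3z).

Need |R(x)|<1, x<0.
x=-1.7: |R|=0.2031
x=-2: |R|=0.1429
x=-10: |R|=0.3043
x=-100: |R|=0.4778
θ=2/3≥1/2 ⇒ |1+1/3x|<|1−2/3x| ∀x<0 ⇒ interval (−∞,0).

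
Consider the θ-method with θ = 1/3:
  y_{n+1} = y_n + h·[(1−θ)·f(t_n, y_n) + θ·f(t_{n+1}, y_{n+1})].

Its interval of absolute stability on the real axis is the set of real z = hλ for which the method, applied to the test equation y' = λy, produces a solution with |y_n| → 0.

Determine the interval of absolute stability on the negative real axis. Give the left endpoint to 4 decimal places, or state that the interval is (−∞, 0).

z∈(-6.0000,0).

Set f=λy, z=hλ:
  y_{n+1} = y_n + z·[2/3·y_n + 1/3·y_{n+1}] ⇒ (1 − 1/3z)y_{n+1} = (1 + 2/3z)y_n
  R(z) = (1 + 2/3z)/(1 − 1/3z).

Solve |R(x)|<1 on ℝ⁻.
x=-0.63: |R|=0.4793
R=−1: 1+2/3x = −1+1/3x ⇒ -1/3x=2 ⇒ x=2/(-1/3)=-6.0000
Confirm numerically:
  x=-4.192: |R|=0.74861 <1
  x=-3.180: |R|=0.54369 <1
  x=-2.986: |R|=0.49649 <1
  x=-6.587: |R|=1.06123 >1
  x=-6.208: |R|=1.02259 >1
Interval (-6.0000, 0).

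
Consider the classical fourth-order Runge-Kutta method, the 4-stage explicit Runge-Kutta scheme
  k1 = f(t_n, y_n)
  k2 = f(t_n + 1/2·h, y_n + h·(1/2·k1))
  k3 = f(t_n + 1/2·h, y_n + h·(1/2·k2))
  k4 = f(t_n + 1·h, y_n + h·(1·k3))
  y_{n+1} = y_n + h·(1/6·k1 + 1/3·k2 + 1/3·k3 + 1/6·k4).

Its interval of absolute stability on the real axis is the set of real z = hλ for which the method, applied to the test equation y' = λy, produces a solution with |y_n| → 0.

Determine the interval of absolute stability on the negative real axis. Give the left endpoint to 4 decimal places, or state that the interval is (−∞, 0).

On y'=λy, z=hλ:
  order 4, 4-stage ⇒ R(z)=1+z+z^2/2+z^3/6+z^4/24
  (e.g. R(-0.85)=0.43065, |R|=0.43065)

Boundary: |R(x)|=1, x<0.
x=-0.85: |R|=0.4306
|R(-2.19)|=0.4159 |R(-1.95)|=0.3179 |R(-1.67)|=0.2723
Bisect:
  x_lo=-3.2194 |R|=1.8775  x_hi=-0.1772 |R|=0.8376
  mid=-1.69826 |R|=0.27404 →hi
  mid=-2.45881 |R|=0.60947 →hi
  mid=-2.83908 |R|=1.08417 →lo
  mid=-2.64895 |R|=0.81315 →hi
  mid=-2.74401 |R|=0.93953 →hi
  mid=-2.79155 |R|=1.00947 →lo
  mid=-2.76778 |R|=0.97392 →hi
  mid=-2.77967 |R|=0.99155 →hi
  ...
  [-2.78542,-2.78524] ⇒ x*=-2.7853
Interval (-2.7853, 0).

(-2.7853, 0).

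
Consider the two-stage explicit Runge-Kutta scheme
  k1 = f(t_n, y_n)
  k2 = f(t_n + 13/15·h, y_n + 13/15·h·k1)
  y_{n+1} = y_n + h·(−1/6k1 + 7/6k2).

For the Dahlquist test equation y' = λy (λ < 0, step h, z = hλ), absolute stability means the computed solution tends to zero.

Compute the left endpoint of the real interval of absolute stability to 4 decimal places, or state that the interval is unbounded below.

With y'=λy (z=hλ):
  k1=λy_n ⇒ h·k1=z·y_n;  k2=λ(1+13/15z)y_n ⇒ h·k2=z(1+13/15z)y_n
  y_{n+1}/y_n = 1 − 1/6z + 7/6z(1+13/15z) = 1 + z + 91/90z²
  R(z) = 1 + z + 91/90z².

Solve |R(x)|<1 on ℝ⁻.
x=-1.56: |R|=1.9006
R=1: x+91/90x²=0 ⇒ x=−90/91=-0.9890; min R=1−1/(4·91/90)=0.7527>−1
Confirm numerically:
  x=-0.748: |R|=0.81772 <1
  x=-0.634: |R|=0.77242 <1
  x=-0.464: |R|=0.75369 <1
  x=-0.424: |R|=0.75777 <1
  x=-1.328: |R|=1.45518 >1
  x=-1.079: |R|=1.09818 >1
Stable set (-0.9890, 0).

left endpoint -0.9890.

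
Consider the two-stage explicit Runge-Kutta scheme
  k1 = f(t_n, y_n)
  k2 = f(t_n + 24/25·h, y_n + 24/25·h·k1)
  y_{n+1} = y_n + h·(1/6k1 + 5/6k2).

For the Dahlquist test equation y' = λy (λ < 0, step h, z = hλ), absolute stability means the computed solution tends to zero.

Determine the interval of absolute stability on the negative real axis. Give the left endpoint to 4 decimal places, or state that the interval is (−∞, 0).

z∈(-1.2500,0).

Set f=λy, z=hλ:
  k1=λy_n ⇒ h·k1=z·y_n;  k2=λ(1+24/25z)y_n ⇒ h·k2=z(1+24/25z)y_n
  y_{n+1}/y_n = 1 + 1/6z + 5/6z(1+24/25z) = 1 + z + 4/5z²
  Hence R(z) = 1 + z + 4/5z².

Solve |R(x)|<1 on ℝ⁻.
x=-0.82: |R|=0.7179
R=1: x+4/5x²=0 ⇒ x=−5/4=-1.2500; min R=1−1/(4·4/5)=0.6875>−1
Confirm numerically:
  x=-1.221: |R|=0.97167 <1
  x=-0.928: |R|=0.76095 <1
  x=-0.836: |R|=0.72312 <1
  x=-0.606: |R|=0.68779 <1
  x=-1.407: |R|=1.17672 >1
  x=-1.399: |R|=1.16676 >1
  x=-1.278: |R|=1.02863 >1
Interval (-1.2500, 0).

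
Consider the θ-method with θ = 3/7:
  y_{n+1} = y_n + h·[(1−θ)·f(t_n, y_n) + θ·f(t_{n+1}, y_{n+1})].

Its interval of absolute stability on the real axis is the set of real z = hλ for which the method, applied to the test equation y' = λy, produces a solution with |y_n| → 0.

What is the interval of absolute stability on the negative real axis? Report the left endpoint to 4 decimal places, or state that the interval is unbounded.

(-14.0000, 0).

With y'=λy (z=hλ):
  y_{n+1} = y_n + z·[4/7·y_n + 3/7·y_{n+1}] ⇒ (1 − 3/7z)y_{n+1} = (1 + 4/7z)y_n
  Hence R(z) = (1 + 4/7z)/(1 − 3/7z).

Boundary: |R(x)|=1, x<0.
x=-1.75: |R|=0.0000
R=−1: 1+4/7x = −1+3/7x ⇒ -1/7x=2 ⇒ x=2/(-1/7)=-14.0000
Confirm numerically:
  x=-12.998: |R|=0.97821 <1
  x=-12.505: |R|=0.96642 <1
  x=-5.760: |R|=0.66063 <1
  x=-14.582: |R|=1.01147 >1
  x=-14.450: |R|=1.00894 >1
  x=-14.184: |R|=1.00371 >1
Stable set (-14.0000, 0).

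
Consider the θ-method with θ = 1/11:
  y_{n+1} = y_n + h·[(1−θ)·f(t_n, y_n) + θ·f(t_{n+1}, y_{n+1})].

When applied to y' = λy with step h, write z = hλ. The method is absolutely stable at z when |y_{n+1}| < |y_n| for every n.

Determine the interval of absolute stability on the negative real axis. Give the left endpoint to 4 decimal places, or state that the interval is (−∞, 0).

z∈(-2.4444,0).

With y'=λy (z=hλ):
  y_{n+1} = y_n + z·[10/11·y_n + 1/11·y_{n+1}] ⇒ (1 − 1/11z)y_{n+1} = (1 + 10/11z)y_n
  Hence R(z) = (1 + 10/11z)/(1 − 1/11z).

Need |R(x)|<1, x<0.
x=-0.8: |R|=0.2542
R=−1: 1+10/11x = −1+1/11x ⇒ -9/11x=2 ⇒ x=2/(-9/11)=-2.4444
Confirm numerically:
  x=-2.313: |R|=0.91114 <1
  x=-1.549: |R|=0.35780 <1
  x=-1.106: |R|=0.00496 <1
  x=-2.965: |R|=1.33548 >1
  x=-2.924: |R|=1.30997 >1
  x=-2.558: |R|=1.07538 >1
Interval (-2.4444, 0).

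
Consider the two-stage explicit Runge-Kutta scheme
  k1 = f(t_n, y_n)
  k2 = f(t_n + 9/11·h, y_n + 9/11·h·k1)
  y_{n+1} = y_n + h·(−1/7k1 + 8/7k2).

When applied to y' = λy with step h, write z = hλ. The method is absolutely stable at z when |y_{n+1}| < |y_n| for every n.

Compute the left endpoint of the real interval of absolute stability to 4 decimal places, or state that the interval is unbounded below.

With y'=λy (z=hλ):
  k1=λy_n ⇒ h·k1=z·y_n;  k2=λ(1+9/11z)y_n ⇒ h·k2=z(1+9/11z)y_n
  y_{n+1}/y_n = 1 − 1/7z + 8/7z(1+9/11z) = 1 + z + 72/77z²
  R(z) = 1 + z + 72/77z².

Find x<0 with |R(x)|<1.
x=-1.25: |R|=1.2110
R=1: x+72/77x²=0 ⇒ x=−77/72=-1.0694; min R=1−1/(4·72/77)=0.7326>−1
Confirm numerically:
  x=-0.885: |R|=0.84737 <1
  x=-0.509: |R|=0.73326 <1
  x=-0.481: |R|=0.73534 <1
  x=-1.493: |R|=1.59131 >1
  x=-1.490: |R|=1.58594 >1
So |R|<1 on (-1.0694, 0).

z* = -1.0694.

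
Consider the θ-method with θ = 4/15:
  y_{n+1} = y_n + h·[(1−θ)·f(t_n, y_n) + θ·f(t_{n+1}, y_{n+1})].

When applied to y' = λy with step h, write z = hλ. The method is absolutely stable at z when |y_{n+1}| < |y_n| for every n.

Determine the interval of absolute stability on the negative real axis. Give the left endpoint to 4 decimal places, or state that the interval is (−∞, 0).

On y'=λy, z=hλ:
  y_{n+1} = y_n + z·[11/15·y_n + 4/15·y_{n+1}] ⇒ (1 − 4/15z)y_{n+1} = (1 + 11/15z)y_n
  so R(z) = (1 + 11/15z)/(1 − 4/15z).

Need |R(x)|<1, x<0.
x=-0.44: |R|=0.6062
R=−1: 1+11/15x = −1+4/15x ⇒ -7/15x=2 ⇒ x=2/(-7/15)=-4.2857
Confirm numerically:
  x=-3.356: |R|=0.77104 <1
  x=-2.606: |R|=0.53752 <1
  x=-2.236: |R|=0.40077 <1
  x=-4.625: |R|=1.07090 >1
  x=-4.419: |R|=1.02855 >1
Stable set (-4.2857, 0).

z∈(-4.2857,0).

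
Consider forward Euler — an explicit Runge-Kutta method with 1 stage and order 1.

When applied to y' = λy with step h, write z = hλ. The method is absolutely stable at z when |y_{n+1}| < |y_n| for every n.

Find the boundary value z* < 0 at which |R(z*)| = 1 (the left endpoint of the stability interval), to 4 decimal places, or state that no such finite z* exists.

Set f=λy, z=hλ:
  order 1, 1-stage ⇒ R(z)=1+z
  (e.g. R(-0.81)=0.19000, |R|=0.19000)

Solve |R(x)|<1 on ℝ⁻.
x=-0.81: |R|=0.1900
|R(-2.12)|=1.1200 |R(-1.21)|=0.2100 |R(-1.19)|=0.1900
Bisect:
  x_lo=-2.7274 |R|=1.7274  x_hi=-0.2458 |R|=0.7542
  mid=-1.48660 |R|=0.48660 →hi
  mid=-2.10701 |R|=1.10701 →lo
  mid=-1.79680 |R|=0.79680 →hi
  mid=-1.95191 |R|=0.95191 →hi
  mid=-2.02946 |R|=1.02946 →lo
  mid=-1.99068 |R|=0.99068 →hi
  mid=-2.01007 |R|=1.01007 →lo
  mid=-2.00037 |R|=1.00037 →lo
  mid=-1.99553 |R|=0.99553 →hi
  ...
  [-2.00007,-1.99992] ⇒ x*=-2.0000
Interval (-2.0000, 0).

left endpoint -2.0000.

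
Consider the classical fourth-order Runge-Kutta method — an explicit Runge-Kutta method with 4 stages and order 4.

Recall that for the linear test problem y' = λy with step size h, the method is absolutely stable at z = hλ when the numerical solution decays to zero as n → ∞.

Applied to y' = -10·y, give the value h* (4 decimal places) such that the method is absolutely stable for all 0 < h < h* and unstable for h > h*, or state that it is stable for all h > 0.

Test eqn y'=λy, z=hλ:
  order 4, 4-stage ⇒ R(z)=1+z+z^2/2+z^3/6+z^4/24
  (e.g. R(-1.53)=0.27185, |R|=0.27185)

Boundary: |R(x)|=1, x<0.
x=-1.53: |R|=0.2718
|R(-2.61)|=0.7663 |R(-0.72)|=0.4882 |R(-0.6)|=0.5494
Bisect:
  x_lo=-3.3597 |R|=2.2723  x_hi=-0.3551 |R|=0.7012
  mid=-1.85739 |R|=0.29550 →hi
  mid=-2.60854 |R|=0.76462 →hi
  mid=-2.98412 |R|=1.34355 →lo
  mid=-2.79633 |R|=1.01677 →lo
  mid=-2.70244 |R|=0.88210 →hi
  mid=-2.74938 |R|=0.94719 →hi
  mid=-2.77286 |R|=0.98141 →hi
  mid=-2.78459 |R|=0.99894 →hi
  ...
  [-2.78533,-2.78514] ⇒ x*=-2.7853
So |R|<1 on (-2.7853, 0).

(-2.7853,0); λ=-10 ⇒ h* = 0.2785.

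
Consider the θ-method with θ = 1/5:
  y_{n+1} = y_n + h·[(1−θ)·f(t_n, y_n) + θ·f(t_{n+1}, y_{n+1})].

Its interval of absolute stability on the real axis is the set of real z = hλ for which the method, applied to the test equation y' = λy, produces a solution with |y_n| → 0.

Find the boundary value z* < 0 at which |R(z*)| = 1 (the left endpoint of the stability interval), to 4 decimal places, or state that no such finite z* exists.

z* = -3.3333.

Test eqn y'=λy, z=hλ:
  y_{n+1} = y_n + z·[4/5·y_n + 1/5·y_{n+1}] ⇒ (1 − 1/5z)y_{n+1} = (1 + 4/5z)y_n
  so R(z) = (1 + 4/5z)/(1 − 1/5z).

Solve |R(x)|<1 on ℝ⁻.
x=-1.19: |R|=0.0388
R=−1: 1+4/5x = −1+1/5x ⇒ -3/5x=2 ⇒ x=2/(-3/5)=-3.3333
Confirm numerically:
  x=-3.213: |R|=0.95605 <1
  x=-2.624: |R|=0.72088 <1
  x=-1.744: |R|=0.29300 <1
  x=-3.566: |R|=1.08148 >1
  x=-3.408: |R|=1.02664 >1
Interval (-3.3333, 0).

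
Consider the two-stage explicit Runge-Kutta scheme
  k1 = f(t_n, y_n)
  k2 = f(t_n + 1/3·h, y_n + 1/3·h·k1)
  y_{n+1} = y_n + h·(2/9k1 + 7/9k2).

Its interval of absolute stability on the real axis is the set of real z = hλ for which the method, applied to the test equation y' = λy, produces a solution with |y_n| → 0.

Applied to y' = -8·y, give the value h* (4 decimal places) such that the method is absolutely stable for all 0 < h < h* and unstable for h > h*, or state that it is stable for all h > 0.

On y'=λy, z=hλ:
  k1=λy_n ⇒ h·k1=z·y_n;  k2=λ(1+1/3z)y_n ⇒ h·k2=z(1+1/3z)y_n
  y_{n+1}/y_n = 1 + 2/9z + 7/9z(1+1/3z) = 1 + z + 7/27z²
  R(z) = 1 + z + 7/27z².

Find x<0 with |R(x)|<1.
x=-1.11: |R|=0.2094
R=1: x+7/27x²=0 ⇒ x=−27/7=-3.8571; min R=1−1/(4·7/27)=0.0357>−1
Confirm numerically:
  x=-3.483: |R|=0.66215 <1
  x=-2.943: |R|=0.30251 <1
  x=-2.287: |R|=0.06902 <1
  x=-4.203: |R|=1.37687 >1
  x=-4.031: |R|=1.18169 >1
  x=-3.926: |R|=1.07009 >1
So |R|<1 on (-3.8571, 0).

(-3.8571,0); λ=-8 ⇒ h* = (27/7)/8 = 0.4821.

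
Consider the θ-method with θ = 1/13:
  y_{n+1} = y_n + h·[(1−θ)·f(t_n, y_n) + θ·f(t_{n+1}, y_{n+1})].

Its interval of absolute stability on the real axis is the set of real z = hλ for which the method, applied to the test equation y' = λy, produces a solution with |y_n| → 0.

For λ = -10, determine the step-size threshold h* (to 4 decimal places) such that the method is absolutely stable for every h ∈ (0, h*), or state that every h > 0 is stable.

Set f=λy, z=hλ:
  y_{n+1} = y_n + z·[12/13·y_n + 1/13·y_{n+1}] ⇒ (1 − 1/13z)y_{n+1} = (1 + 12/13z)y_n
  so R(z) = (1 + 12/13z)/(1 − 1/13z).

Solve |R(x)|<1 on ℝ⁻.
x=-1.57: |R|=0.4008
R=−1: 1+12/13x = −1+1/13x ⇒ -11/13x=2 ⇒ x=2/(-11/13)=-2.3636
Confirm numerically:
  x=-1.863: |R|=0.62948 <1
  x=-1.733: |R|=0.52915 <1
  x=-1.595: |R|=0.42069 <1
  x=-2.776: |R|=1.28753 >1
  x=-2.675: |R|=1.21850 >1
  x=-2.607: |R|=1.17153 >1
Stable set (-2.3636, 0).

(-2.3636,0); λ=-10 ⇒ h* = (26/11)/10 = 0.2364.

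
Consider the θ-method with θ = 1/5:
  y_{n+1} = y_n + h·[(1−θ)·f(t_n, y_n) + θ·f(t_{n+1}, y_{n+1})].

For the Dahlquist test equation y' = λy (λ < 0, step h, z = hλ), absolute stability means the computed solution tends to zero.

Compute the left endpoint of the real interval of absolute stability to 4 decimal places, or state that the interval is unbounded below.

Set f=λy, z=hλ:
  y_{n+1} = y_n + z·[4/5·y_n + 1/5·y_{n+1}] ⇒ (1 − 1/5z)y_{n+1} = (1 + 4/5z)y_n
  Hence R(z) = (1 + 4/5z)/(1 − 1/5z).

Find x<0 with |R(x)|<1.
x=-1.5: |R|=0.1538
R=−1: 1+4/5x = −1+1/5x ⇒ -3/5x=2 ⇒ x=2/(-3/5)=-3.3333
Confirm numerically:
  x=-3.288: |R|=0.98359 <1
  x=-2.922: |R|=0.84423 <1
  x=-2.152: |R|=0.50447 <1
  x=-1.621: |R|=0.22414 <1
  x=-3.908: |R|=1.19353 >1
  x=-3.706: |R|=1.12842 >1
So |R|<1 on (-3.3333, 0).

left endpoint -3.3333.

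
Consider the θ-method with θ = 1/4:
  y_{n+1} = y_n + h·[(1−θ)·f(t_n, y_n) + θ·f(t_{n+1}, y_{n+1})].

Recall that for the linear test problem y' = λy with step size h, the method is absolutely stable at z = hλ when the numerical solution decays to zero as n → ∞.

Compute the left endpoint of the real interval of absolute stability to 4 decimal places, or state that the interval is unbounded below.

left endpoint -4.0000.

On y'=λy, z=hλ:
  y_{n+1} = y_n + z·[3/4·y_n + 1/4·y_{n+1}] ⇒ (1 − 1/4z)y_{n+1} = (1 + 3/4z)y_n
  Hence R(z) = (1 + 3/4z)/(1 − 1/4z).

Boundary: |R(x)|=1, x<0.
x=-0.44: |R|=0.6036
R=−1: 1+3/4x = −1+1/4x ⇒ -1/2x=2 ⇒ x=2/(-1/2)=-4.0000
Confirm numerically:
  x=-3.783: |R|=0.94424 <1
  x=-2.167: |R|=0.40555 <1
  x=-1.953: |R|=0.31228 <1
  x=-1.771: |R|=0.22752 <1
  x=-4.254: |R|=1.06155 >1
  x=-4.047: |R|=1.01168 >1
  x=-4.035: |R|=1.00871 >1
So |R|<1 on (-4.0000, 0).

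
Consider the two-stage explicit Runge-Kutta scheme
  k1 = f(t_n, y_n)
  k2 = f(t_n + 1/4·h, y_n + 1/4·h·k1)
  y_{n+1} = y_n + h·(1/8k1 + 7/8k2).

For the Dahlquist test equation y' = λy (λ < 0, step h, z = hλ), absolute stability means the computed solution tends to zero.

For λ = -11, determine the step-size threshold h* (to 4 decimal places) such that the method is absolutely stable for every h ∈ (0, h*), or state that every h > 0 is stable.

(-4.5714,0); λ=-11 ⇒ h* = (32/7)/11 = 0.4156.

Test eqn y'=λy, z=hλ:
  k1=λy_n ⇒ h·k1=z·y_n;  k2=λ(1+1/4z)y_n ⇒ h·k2=z(1+1/4z)y_n
  y_{n+1}/y_n = 1 + 1/8z + 7/8z(1+1/4z) = 1 + z + 7/32z²
  ⇒ R(z) = 1 + z + 7/32z².

Need |R(x)|<1, x<0.
x=-0.97: |R|=0.2358
R=1: x+7/32x²=0 ⇒ x=−32/7=-4.5714; min R=1−1/(4·7/32)=-0.1429>−1
Confirm numerically:
  x=-4.205: |R|=0.66294 <1
  x=-3.778: |R|=0.34428 <1
  x=-2.957: |R|=0.04428 <1
  x=-5.089: |R|=1.57617 >1
  x=-4.997: |R|=1.46519 >1
  x=-4.919: |R|=1.37400 >1
Stable set (-4.5714, 0).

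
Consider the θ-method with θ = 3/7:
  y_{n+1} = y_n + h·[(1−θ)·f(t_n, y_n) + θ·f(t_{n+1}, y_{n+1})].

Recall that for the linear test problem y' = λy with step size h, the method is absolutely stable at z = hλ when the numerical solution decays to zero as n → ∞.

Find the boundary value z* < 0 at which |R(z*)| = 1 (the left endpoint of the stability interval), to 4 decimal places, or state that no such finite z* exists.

With y'=λy (z=hλ):
  y_{n+1} = y_n + z·[4/7·y_n + 3/7·y_{n+1}] ⇒ (1 − 3/7z)y_{n+1} = (1 + 4/7z)y_n
  R(z) = (1 + 4/7z)/(1 − 3/7z).

Need |R(x)|<1, x<0.
x=-0.65: |R|=0.4916
R=−1: 1+4/7x = −1+3/7x ⇒ -1/7x=2 ⇒ x=2/(-1/7)=-14.0000
Confirm numerically:
  x=-13.486: |R|=0.98917 <1
  x=-13.315: |R|=0.98541 <1
  x=-7.237: |R|=0.76445 <1
  x=-6.813: |R|=0.73807 <1
  x=-14.295: |R|=1.00591 >1
  x=-14.191: |R|=1.00385 >1
  x=-14.071: |R|=1.00144 >1
Stable set (-14.0000, 0).

z* = -14.0000.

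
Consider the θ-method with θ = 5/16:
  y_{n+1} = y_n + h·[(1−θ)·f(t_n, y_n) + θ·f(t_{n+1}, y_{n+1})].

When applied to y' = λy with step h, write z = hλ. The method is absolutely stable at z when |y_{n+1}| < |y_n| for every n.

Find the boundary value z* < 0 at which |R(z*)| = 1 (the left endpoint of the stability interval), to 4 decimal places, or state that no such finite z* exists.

Test eqn y'=λy, z=hλ:
  y_{n+1} = y_n + z·[11/16·y_n + 5/16·y_{n+1}] ⇒ (1 − 5/16z)y_{n+1} = (1 + 11/16z)y_n
  so R(z) = (1 + 11/16z)/(1 − 5/16z).

Need |R(x)|<1, x<0.
x=-1.2: |R|=0.1273
R=−1: 1+11/16x = −1+5/16x ⇒ -3/8x=2 ⇒ x=2/(-3/8)=-5.3333
Confirm numerically:
  x=-3.180: |R|=0.59498 <1
  x=-3.163: |R|=0.59070 <1
  x=-2.835: |R|=0.50323 <1
  x=-2.197: |R|=0.30265 <1
  x=-5.536: |R|=1.02784 >1
  x=-5.407: |R|=1.01027 >1
  x=-5.400: |R|=1.00930 >1
Stable set (-5.3333, 0).

left endpoint -5.3333.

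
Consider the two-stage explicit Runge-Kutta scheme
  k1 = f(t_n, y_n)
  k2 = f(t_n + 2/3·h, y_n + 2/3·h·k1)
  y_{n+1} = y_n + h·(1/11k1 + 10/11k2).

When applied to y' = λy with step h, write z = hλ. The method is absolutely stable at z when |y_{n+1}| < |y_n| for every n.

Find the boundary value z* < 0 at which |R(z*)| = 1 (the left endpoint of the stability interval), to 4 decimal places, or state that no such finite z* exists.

z* = -1.6500.

Set f=λy, z=hλ:
  k1=λy_n ⇒ h·k1=z·y_n;  k2=λ(1+2/3z)y_n ⇒ h·k2=z(1+2/3z)y_n
  y_{n+1}/y_n = 1 + 1/11z + 10/11z(1+2/3z) = 1 + z + 20/33z²
  Hence R(z) = 1 + z + 20/33z².

Solve |R(x)|<1 on ℝ⁻.
x=-1.57: |R|=0.9239
R=1: x+20/33x²=0 ⇒ x=−33/20=-1.6500; min R=1−1/(4·20/33)=0.5875>−1
Confirm numerically:
  x=-1.528: |R|=0.88702 <1
  x=-1.423: |R|=0.80423 <1
  x=-0.662: |R|=0.60360 <1
  x=-1.986: |R|=1.40442 >1
  x=-1.937: |R|=1.33692 >1
Interval (-1.6500, 0).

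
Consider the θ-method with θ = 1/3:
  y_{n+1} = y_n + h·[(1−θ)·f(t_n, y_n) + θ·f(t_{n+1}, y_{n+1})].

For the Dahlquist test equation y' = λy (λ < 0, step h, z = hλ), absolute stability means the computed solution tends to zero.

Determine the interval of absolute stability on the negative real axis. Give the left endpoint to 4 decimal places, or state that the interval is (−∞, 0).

z∈(-6.0000,0).

On y'=λy, z=hλ:
  y_{n+1} = y_n + z·[2/3·y_n + 1/3·y_{n+1}] ⇒ (1 − 1/3z)y_{n+1} = (1 + 2/3z)y_n
  so R(z) = (1 + 2/3z)/(1 − 1/3z).

Boundary: |R(x)|=1, x<0.
x=-0.71: |R|=0.4259
R=−1: 1+2/3x = −1+1/3x ⇒ -1/3x=2 ⇒ x=2/(-1/3)=-6.0000
Confirm numerically:
  x=-5.608: |R|=0.95446 <1
  x=-4.819: |R|=0.84896 <1
  x=-3.981: |R|=0.71079 <1
  x=-6.592: |R|=1.06172 >1
  x=-6.582: |R|=1.06074 >1
  x=-6.194: |R|=1.02110 >1
So |R|<1 on (-6.0000, 0).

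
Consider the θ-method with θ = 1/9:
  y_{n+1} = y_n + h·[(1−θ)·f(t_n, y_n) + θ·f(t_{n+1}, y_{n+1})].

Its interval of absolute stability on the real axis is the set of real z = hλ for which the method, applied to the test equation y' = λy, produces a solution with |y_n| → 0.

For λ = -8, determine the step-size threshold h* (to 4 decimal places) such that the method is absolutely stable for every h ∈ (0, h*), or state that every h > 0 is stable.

On y'=λy, z=hλ:
  y_{n+1} = y_n + z·[8/9·y_n + 1/9·y_{n+1}] ⇒ (1 − 1/9z)y_{n+1} = (1 + 8/9z)y_n
  so R(z) = (1 + 8/9z)/(1 − 1/9z).

Find x<0 with |R(x)|<1.
x=-0.39: |R|=0.6262
R=−1: 1+8/9x = −1+1/9x ⇒ -7/9x=2 ⇒ x=2/(-7/9)=-2.5714
Confirm numerically:
  x=-2.418: |R|=0.90594 <1
  x=-2.289: |R|=0.82487 <1
  x=-1.521: |R|=0.30111 <1
  x=-1.078: |R|=0.03731 <1
  x=-2.918: |R|=1.20356 >1
  x=-2.603: |R|=1.01905 >1
Interval (-2.5714, 0).

(-2.5714,0); λ=-8 ⇒ h* = (18/7)/8 = 0.3214.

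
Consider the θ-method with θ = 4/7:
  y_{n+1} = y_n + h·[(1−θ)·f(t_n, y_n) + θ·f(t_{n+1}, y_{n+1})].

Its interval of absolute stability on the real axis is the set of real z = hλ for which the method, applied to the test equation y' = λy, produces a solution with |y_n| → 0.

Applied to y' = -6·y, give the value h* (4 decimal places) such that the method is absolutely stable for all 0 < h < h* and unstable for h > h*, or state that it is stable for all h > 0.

Test eqn y'=λy, z=hλ:
  y_{n+1} = y_n + z·[3/7·y_n + 4/7·y_{n+1}] ⇒ (1 − 4/7z)y_{n+1} = (1 + 3/7z)y_n
  Hence R(z) = (1 + 3/7z)/(1 − 4/7z).

Find x<0 with |R(x)|<1.
x=-0.82: |R|=0.4416
x=-2: |R|=0.0667
x=-10: |R|=0.4894
x=-100: |R|=0.7199
θ=4/7≥1/2 ⇒ |1+3/7x|<|1−4/7x| ∀x<0 ⇒ interval (−∞,0).

(−∞, 0) — no finite endpoint. Any h>0 works for λ=-6.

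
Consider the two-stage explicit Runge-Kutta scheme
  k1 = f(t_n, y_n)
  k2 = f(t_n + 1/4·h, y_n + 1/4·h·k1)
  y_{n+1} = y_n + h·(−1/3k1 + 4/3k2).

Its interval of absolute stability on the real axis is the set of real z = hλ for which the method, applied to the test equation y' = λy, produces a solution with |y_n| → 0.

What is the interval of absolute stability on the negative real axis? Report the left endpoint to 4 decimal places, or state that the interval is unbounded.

On y'=λy, z=hλ:
  k1=λy_n ⇒ h·k1=z·y_n;  k2=λ(1+1/4z)y_n ⇒ h·k2=z(1+1/4z)y_n
  y_{n+1}/y_n = 1 − 1/3z + 4/3z(1+1/4z) = 1 + z + 1/3z²
  R(z) = 1 + z + 1/3z².

Solve |R(x)|<1 on ℝ⁻.
x=-1.13: |R|=0.2956
R=1: x+1/3x²=0 ⇒ x=−3=-3.0000; min R=1−1/(4·1/3)=0.2500>−1
Confirm numerically:
  x=-2.433: |R|=0.54016 <1
  x=-2.059: |R|=0.35416 <1
  x=-1.811: |R|=0.28224 <1
  x=-3.302: |R|=1.33240 >1
  x=-3.203: |R|=1.21674 >1
Stable set (-3.0000, 0).

z∈(-3.0000,0).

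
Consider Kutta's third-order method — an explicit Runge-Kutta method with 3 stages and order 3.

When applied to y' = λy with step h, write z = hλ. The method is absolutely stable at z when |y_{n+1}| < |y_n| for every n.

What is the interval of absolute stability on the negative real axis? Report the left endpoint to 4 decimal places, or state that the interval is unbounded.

On y'=λy, z=hλ:
  order 3, 3-stage ⇒ R(z)=1+z+z^2/2+z^3/6
  (e.g. R(-0.65)=0.51548, |R|=0.51548)

Find x<0 with |R(x)|<1.
x=-0.65: |R|=0.5155
|R(-1.42)|=0.1110 |R(-0.95)|=0.3584 |R(-0.91)|=0.3785
Bisect:
  x_lo=-2.9319 |R|=1.8345  x_hi=-0.3473 |R|=0.7060
  mid=-1.63961 |R|=0.03008 →hi
  mid=-2.28578 |R|=0.66384 →hi
  mid=-2.60886 |R|=1.16518 →lo
  mid=-2.44732 |R|=0.89562 →hi
  mid=-2.52809 |R|=1.02541 →lo
  mid=-2.48771 |R|=0.95931 →hi
  mid=-2.50790 |R|=0.99205 →hi
  ...
  [-2.51279,-2.51263] ⇒ x*=-2.5127
Stable set (-2.5127, 0).

z∈(-2.5127,0).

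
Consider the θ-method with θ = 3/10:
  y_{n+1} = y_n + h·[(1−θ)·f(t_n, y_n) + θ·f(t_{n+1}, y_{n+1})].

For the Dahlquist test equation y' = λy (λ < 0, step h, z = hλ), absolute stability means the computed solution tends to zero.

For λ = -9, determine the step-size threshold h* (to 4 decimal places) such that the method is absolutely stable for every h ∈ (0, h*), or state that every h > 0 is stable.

With y'=λy (z=hλ):
  y_{n+1} = y_n + z·[7/10·y_n + 3/10·y_{n+1}] ⇒ (1 − 3/10z)y_{n+1} = (1 + 7/10z)y_n
  Hence R(z) = (1 + 7/10z)/(1 − 3/10z).

Need |R(x)|<1, x<0.
x=-1.13: |R|=0.1561
R=−1: 1+7/10x = −1+3/10x ⇒ -2/5x=2 ⇒ x=2/(-2/5)=-5.0000
Confirm numerically:
  x=-4.523: |R|=0.91905 <1
  x=-4.350: |R|=0.88720 <1
  x=-4.113: |R|=0.84117 <1
  x=-5.515: |R|=1.07760 >1
  x=-5.148: |R|=1.02327 >1
Interval (-5.0000, 0).

(-5.0000,0); λ=-9 ⇒ h* = (5)/9 = 0.5556.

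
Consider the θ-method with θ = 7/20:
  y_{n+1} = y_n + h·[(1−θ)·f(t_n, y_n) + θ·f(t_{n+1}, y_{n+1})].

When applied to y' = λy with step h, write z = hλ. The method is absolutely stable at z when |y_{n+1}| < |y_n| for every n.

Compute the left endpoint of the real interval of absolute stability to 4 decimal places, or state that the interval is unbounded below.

Set f=λy, z=hλ:
  y_{n+1} = y_n + z·[13/20·y_n + 7/20·y_{n+1}] ⇒ (1 − 7/20z)y_{n+1} = (1 + 13/20z)y_n
  so R(z) = (1 + 13/20z)/(1 − 7/20z).

Boundary: |R(x)|=1, x<0.
x=-0.6: |R|=0.5041
R=−1: 1+13/20x = −1+7/20x ⇒ -3/10x=2 ⇒ x=2/(-3/10)=-6.6667
Confirm numerically:
  x=-6.300: |R|=0.96568 <1
  x=-4.746: |R|=0.78347 <1
  x=-4.650: |R|=0.76974 <1
  x=-6.974: |R|=1.02680 >1
  x=-6.931: |R|=1.02315 >1
  x=-6.929: |R|=1.02298 >1
Interval (-6.6667, 0).

z* = -6.6667.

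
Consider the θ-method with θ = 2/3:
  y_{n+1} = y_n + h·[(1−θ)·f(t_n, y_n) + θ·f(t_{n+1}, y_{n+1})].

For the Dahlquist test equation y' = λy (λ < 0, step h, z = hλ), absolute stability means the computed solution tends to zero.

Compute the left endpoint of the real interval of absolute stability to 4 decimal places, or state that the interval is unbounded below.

Test eqn y'=λy, z=hλ:
  y_{n+1} = y_n + z·[1/3·y_n + 2/3·y_{n+1}] ⇒ (1 − 2/3z)y_{n+1} = (1 + 1/3z)y_n
  ⇒ R(z) = (1 + 1/3z)/(1 − 2/3z).

Solve |R(x)|<1 on ℝ⁻.
x=-1.36: |R|=0.2867
x=-2: |R|=0.1429
x=-10: |R|=0.3043
x=-100: |R|=0.4778
θ=2/3≥1/2 ⇒ |1+1/3x|<|1−2/3x| ∀x<0 ⇒ unbounded interval.

unbounded; (−∞, 0).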